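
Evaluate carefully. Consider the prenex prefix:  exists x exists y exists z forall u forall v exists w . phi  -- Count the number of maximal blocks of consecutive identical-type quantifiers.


Quantifier-type sequence: E E E A A E  (A=forall, E=exists)
Group into maximal same-type runs:
  Ex3 | Ax2 | Ex1
Number of blocks = 3

3


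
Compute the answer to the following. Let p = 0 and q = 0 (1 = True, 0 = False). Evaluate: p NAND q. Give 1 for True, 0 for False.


p = 0, q = 0
Operation: p NAND q
Evaluate: 0 NAND 0 = 1

1


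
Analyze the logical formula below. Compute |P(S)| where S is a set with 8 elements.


The power set of a set with n elements has 2^n elements.
|P(S)| = 2^8 = 256

256


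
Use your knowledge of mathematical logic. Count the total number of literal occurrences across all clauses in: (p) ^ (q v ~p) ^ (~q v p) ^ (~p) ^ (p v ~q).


Counting literals in each clause:
Clause 1: 1 literal(s)
Clause 2: 2 literal(s)
Clause 3: 2 literal(s)
Clause 4: 1 literal(s)
Clause 5: 2 literal(s)
Total = 8

8


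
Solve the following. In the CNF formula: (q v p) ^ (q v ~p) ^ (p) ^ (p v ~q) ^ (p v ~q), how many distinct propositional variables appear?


Identify each variable that appears in the formula.
Variables found: p, q
Count = 2

2


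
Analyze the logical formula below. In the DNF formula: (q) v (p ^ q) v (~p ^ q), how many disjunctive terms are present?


A DNF formula is a disjunction of terms (conjunctions).
Terms are separated by v.
Counting the disjuncts: 3 terms.

3


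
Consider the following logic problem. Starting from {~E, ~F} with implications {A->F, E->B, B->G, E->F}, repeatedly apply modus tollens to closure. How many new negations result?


Initial negated facts: {~E, ~F}
Apply modus tollens to closure:
  ~F and A->F  =>  ~A
Final negated: {~A, ~E, ~F}
New negations: {~A}
Count = 1

1


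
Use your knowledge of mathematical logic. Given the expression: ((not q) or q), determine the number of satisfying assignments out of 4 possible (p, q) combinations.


Check all 4 assignments:
p=0, q=0: 1
p=0, q=1: 1
p=1, q=0: 1
p=1, q=1: 1
Count of True = 4

4


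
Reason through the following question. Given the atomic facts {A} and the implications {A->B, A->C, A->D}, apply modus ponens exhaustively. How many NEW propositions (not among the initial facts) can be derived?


Initial facts: {A}
Apply modus ponens to closure:
  A and A->B  =>  B
  A and A->C  =>  C
  A and A->D  =>  D
Final known: {A, B, C, D}
New propositions: {B, C, D}
Count = 3

3


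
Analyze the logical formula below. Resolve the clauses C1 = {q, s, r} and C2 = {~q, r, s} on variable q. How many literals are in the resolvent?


Remove q from C1 and ~q from C2.
C1 remainder: {s, r}
C2 remainder: {r, s}
Union (resolvent): {r, s}
Resolvent has 2 literal(s).

2


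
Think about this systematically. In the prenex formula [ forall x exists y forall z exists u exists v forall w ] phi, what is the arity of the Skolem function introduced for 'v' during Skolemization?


Quantifier prefix: forall x exists y forall z exists u exists v forall w
'v' is existentially quantified at position 5.
Universal variables preceding it: x, z
Skolem function arity = 2

2


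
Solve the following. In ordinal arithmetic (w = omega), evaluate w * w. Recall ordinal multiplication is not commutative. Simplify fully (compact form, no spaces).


Compute w * w.
Ordinal * is associative and left-distributive over +, but NOT commutative; for finite n>1, n*w = w but w*n stays w*n.
w * w = w^2 by definition.
Result = w^2

w^2


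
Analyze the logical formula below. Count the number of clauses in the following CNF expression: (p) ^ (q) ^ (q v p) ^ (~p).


A CNF formula is a conjunction of clauses.
Clauses are separated by ^.
Counting the conjuncts: 4 clauses.

4


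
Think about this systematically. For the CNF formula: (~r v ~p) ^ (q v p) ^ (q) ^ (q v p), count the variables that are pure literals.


Check each variable for pure literal status:
p: mixed (not pure)
q: pure positive
r: pure negative
Pure literal count = 2

2


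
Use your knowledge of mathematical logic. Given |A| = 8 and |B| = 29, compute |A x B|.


The Cartesian product A x B contains all ordered pairs (a, b).
|A x B| = |A| * |B| = 8 * 29 = 232

232


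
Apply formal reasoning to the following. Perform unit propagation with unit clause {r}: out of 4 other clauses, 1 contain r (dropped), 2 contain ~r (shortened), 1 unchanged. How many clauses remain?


Satisfied (removed): 1
Shortened (remain): 2
Unchanged (remain): 1
Remaining = 2 + 1 = 3

3


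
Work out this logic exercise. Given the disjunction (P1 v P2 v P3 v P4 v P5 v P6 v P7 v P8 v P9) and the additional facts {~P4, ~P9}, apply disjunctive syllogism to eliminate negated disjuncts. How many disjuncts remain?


Original disjuncts (9): P1, P2, P3, P4, P5, P6, P7, P8, P9
Negated (eliminate): ~P4, ~P9
Remaining disjuncts: P1, P2, P3, P5, P6, P7, P8
Count = 9 - 2 = 7

7


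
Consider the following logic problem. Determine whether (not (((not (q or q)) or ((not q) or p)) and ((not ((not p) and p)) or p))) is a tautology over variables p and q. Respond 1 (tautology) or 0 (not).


Check all 4 assignments:
p=0, q=0: 0
p=0, q=1: 1
p=1, q=0: 0
p=1, q=1: 0
Satisfying count = 1/4.
Tautology iff count = 4: no.

0


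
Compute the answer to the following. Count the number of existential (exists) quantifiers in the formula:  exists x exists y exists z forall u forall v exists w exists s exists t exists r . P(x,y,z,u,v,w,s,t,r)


Quantifier prefix: exists x exists y exists z forall u forall v exists w exists s exists t exists r
Mark each quantifier type:
  E E E U U E E E E
Universal count = 2, Existential count = 7
Asked for existential (exists) quantifiers: 7

7


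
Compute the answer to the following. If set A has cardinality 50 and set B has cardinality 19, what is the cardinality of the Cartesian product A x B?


The Cartesian product A x B contains all ordered pairs (a, b).
|A x B| = |A| * |B| = 50 * 19 = 950

950


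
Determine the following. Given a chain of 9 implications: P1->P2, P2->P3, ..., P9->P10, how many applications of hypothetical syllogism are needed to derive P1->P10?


With 9 implications in a chain connecting 10 propositions:
P1->P2, P2->P3, ..., P9->P10
Steps needed = (number of implications) - 1 = 9 - 1 = 8

8


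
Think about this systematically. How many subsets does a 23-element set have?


The power set of a set with n elements has 2^n elements.
|P(S)| = 2^23 = 8388608

8388608


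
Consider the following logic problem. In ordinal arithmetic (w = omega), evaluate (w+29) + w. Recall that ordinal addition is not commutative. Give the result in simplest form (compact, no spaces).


Compute (w+29) + w.
Ordinal + is associative but NOT commutative; for finite n>0, n + w = w but w + n stays w+n.
(w+29) + w = w + (29+w) = w + w = w*2 (the finite tail 29 is absorbed by the right w).
Result = w*2

w*2


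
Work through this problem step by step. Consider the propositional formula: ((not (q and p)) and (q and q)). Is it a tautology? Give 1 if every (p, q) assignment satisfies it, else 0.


Check all 4 assignments:
p=0, q=0: 0
p=0, q=1: 1
p=1, q=0: 0
p=1, q=1: 0
Satisfying count = 1/4.
Tautology iff count = 4: no.

0


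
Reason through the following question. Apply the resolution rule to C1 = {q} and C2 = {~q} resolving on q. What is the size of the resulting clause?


Remove q from C1 and ~q from C2.
C1 remainder: {}
C2 remainder: {}
Union (resolvent): {} (empty clause)
Resolvent has 0 literal(s).

0


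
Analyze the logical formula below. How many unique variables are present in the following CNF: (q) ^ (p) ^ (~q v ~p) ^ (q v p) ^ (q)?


Identify each variable that appears in the formula.
Variables found: p, q
Count = 2

2


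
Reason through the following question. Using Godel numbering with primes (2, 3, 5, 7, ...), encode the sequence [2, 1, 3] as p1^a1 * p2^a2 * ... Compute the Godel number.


Encode each element as an exponent of the corresponding prime:
  2^2 = 4
  3^1 = 3
  5^3 = 125
Product = 4 * 3 * 125 = 1500

1500


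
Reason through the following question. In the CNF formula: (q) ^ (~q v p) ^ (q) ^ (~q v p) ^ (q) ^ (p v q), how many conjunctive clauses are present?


A CNF formula is a conjunction of clauses.
Clauses are separated by ^.
Counting the conjuncts: 6 clauses.

6


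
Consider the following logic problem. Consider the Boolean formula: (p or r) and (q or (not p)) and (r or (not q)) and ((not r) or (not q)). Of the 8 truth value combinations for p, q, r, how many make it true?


Evaluate all 8 assignments for p, q, r:
p=0, q=0, r=0: 0
p=0, q=0, r=1: 1
p=0, q=1, r=0: 0
p=0, q=1, r=1: 0
p=1, q=0, r=0: 0
p=1, q=0, r=1: 0
p=1, q=1, r=0: 0
p=1, q=1, r=1: 0
Satisfying count = 1

1


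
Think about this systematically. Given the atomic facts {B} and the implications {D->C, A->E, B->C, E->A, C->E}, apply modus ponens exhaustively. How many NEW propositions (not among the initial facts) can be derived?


Initial facts: {B}
Apply modus ponens to closure:
  B and B->C  =>  C
  C and C->E  =>  E
  E and E->A  =>  A
Final known: {A, B, C, E}
New propositions: {A, C, E}
Count = 3

3


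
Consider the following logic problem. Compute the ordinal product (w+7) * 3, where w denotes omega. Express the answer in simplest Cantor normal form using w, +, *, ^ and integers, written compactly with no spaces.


Compute (w+7) * 3.
Ordinal * is associative and left-distributive over +, but NOT commutative; for finite n>1, n*w = w but w*n stays w*n.
(w+7) * 3 = (w+7) repeated 3 times. Each intermediate +7 is absorbed by the following w; only the last survives: w*3+7.
Result = w*3+7

w*3+7


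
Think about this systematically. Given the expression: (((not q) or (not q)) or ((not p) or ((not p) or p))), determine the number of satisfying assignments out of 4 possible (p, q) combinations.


Check all 4 assignments:
p=0, q=0: 1
p=0, q=1: 1
p=1, q=0: 1
p=1, q=1: 1
Count of True = 4

4


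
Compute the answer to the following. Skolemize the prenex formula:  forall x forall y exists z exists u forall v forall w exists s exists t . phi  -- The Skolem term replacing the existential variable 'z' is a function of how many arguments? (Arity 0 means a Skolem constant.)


Quantifier prefix: forall x forall y exists z exists u forall v forall w exists s exists t
'z' is existentially quantified at position 3.
Universal variables preceding it: x, y
Skolem function arity = 2

2


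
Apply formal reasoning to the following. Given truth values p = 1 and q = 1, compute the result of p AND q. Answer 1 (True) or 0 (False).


p = 1, q = 1
Operation: p AND q
Evaluate: 1 AND 1 = 1

1


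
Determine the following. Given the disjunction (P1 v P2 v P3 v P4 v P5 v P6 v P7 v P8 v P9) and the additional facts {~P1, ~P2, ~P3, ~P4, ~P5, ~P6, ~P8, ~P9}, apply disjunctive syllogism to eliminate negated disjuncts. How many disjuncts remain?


Original disjuncts (9): P1, P2, P3, P4, P5, P6, P7, P8, P9
Negated (eliminate): ~P1, ~P2, ~P3, ~P4, ~P5, ~P6, ~P8, ~P9
Remaining disjuncts: P7
Count = 9 - 8 = 1

1


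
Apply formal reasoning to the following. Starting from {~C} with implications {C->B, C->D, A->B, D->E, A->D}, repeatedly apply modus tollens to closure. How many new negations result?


Initial negated facts: {~C}
Apply modus tollens to closure:
  (no implication fires)
Final negated: {~C}
New negations: {(none)}
Count = 0

0


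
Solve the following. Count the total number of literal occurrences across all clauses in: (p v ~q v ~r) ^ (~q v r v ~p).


Counting literals in each clause:
Clause 1: 3 literal(s)
Clause 2: 3 literal(s)
Total = 6

6


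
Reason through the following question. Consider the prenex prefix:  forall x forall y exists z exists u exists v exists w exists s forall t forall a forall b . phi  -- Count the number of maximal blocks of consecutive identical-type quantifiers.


Quantifier-type sequence: A A E E E E E A A A  (A=forall, E=exists)
Group into maximal same-type runs:
  Ax2 | Ex5 | Ax3
Number of blocks = 3

3


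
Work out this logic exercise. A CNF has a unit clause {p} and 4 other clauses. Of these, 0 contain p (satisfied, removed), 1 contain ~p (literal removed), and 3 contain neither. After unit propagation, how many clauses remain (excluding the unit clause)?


Satisfied (removed): 0
Shortened (remain): 1
Unchanged (remain): 3
Remaining = 1 + 3 = 4

4


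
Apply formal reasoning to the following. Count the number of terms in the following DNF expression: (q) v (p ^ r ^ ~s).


A DNF formula is a disjunction of terms (conjunctions).
Terms are separated by v.
Counting the disjuncts: 2 terms.

2


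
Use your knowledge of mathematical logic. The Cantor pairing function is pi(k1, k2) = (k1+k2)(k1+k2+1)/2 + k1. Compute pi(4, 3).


k1 + k2 = 7
(k1+k2)(k1+k2+1)/2 = 7 * 8 / 2 = 28
pi = 28 + 4 = 32

32


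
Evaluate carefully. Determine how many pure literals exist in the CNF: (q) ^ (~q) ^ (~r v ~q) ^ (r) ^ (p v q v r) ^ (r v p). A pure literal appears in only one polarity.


Check each variable for pure literal status:
p: pure positive
q: mixed (not pure)
r: mixed (not pure)
Pure literal count = 1

1


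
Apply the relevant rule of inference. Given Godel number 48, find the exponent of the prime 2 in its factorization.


Factorize 48 by dividing by 2 repeatedly.
Division steps: 2 divides 48 exactly 4 time(s).
Exponent of 2 = 4

4


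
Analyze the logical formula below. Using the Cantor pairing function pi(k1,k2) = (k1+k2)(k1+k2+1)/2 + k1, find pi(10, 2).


k1 + k2 = 12
(k1+k2)(k1+k2+1)/2 = 12 * 13 / 2 = 78
pi = 78 + 10 = 88

88


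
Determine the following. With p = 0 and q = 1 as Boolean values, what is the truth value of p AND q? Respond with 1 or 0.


p = 0, q = 1
Operation: p AND q
Evaluate: 0 AND 1 = 0

0


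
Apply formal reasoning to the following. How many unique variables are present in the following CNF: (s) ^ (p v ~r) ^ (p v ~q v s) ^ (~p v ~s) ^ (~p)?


Identify each variable that appears in the formula.
Variables found: p, q, r, s
Count = 4

4


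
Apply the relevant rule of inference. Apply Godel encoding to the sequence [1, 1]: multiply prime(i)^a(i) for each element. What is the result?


Encode each element as an exponent of the corresponding prime:
  2^1 = 2
  3^1 = 3
Product = 2 * 3 = 6

6


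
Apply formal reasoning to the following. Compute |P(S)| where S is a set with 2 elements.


The power set of a set with n elements has 2^n elements.
|P(S)| = 2^2 = 4

4


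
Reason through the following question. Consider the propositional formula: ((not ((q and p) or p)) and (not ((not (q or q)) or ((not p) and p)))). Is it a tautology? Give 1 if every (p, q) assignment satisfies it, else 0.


Check all 4 assignments:
p=0, q=0: 0
p=0, q=1: 1
p=1, q=0: 0
p=1, q=1: 0
Satisfying count = 1/4.
Tautology iff count = 4: no.

0


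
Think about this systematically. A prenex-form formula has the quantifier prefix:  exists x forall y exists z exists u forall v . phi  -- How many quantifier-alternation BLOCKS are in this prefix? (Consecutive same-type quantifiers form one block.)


Quantifier-type sequence: E A E E A  (A=forall, E=exists)
Group into maximal same-type runs:
  Ex1 | Ax1 | Ex2 | Ax1
Number of blocks = 4

4


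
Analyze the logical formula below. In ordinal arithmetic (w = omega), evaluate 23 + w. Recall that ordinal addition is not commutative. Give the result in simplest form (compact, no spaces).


Compute 23 + w.
Ordinal + is associative but NOT commutative; for finite n>0, n + w = w but w + n stays w+n.
Any finite left addend is absorbed by w on the right: 23 + w = w.
Result = w

w


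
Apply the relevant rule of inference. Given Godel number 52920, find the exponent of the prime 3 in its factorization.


Factorize 52920 by dividing by 3 repeatedly.
Division steps: 3 divides 52920 exactly 3 time(s).
Exponent of 3 = 3

3


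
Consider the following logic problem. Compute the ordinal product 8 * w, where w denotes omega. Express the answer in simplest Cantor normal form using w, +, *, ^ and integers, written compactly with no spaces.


Compute 8 * w.
Ordinal * is associative and left-distributive over +, but NOT commutative; for finite n>1, n*w = w but w*n stays w*n.
For finite n>0, n * w = sup{n*k : k<w} = w. So 8 * w = w.
Result = w

w


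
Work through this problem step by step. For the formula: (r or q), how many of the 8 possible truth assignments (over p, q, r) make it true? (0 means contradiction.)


Check all 8 assignments:
p=0, q=0, r=0: 0
p=0, q=0, r=1: 1
p=0, q=1, r=0: 1
p=0, q=1, r=1: 1
p=1, q=0, r=0: 0
p=1, q=0, r=1: 1
p=1, q=1, r=0: 1
p=1, q=1, r=1: 1
Count of True = 6

6


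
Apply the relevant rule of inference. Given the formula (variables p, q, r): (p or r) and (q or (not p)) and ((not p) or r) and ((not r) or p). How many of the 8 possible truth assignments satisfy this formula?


Evaluate all 8 assignments for p, q, r:
p=0, q=0, r=0: 0
p=0, q=0, r=1: 0
p=0, q=1, r=0: 0
p=0, q=1, r=1: 0
p=1, q=0, r=0: 0
p=1, q=0, r=1: 0
p=1, q=1, r=0: 0
p=1, q=1, r=1: 1
Satisfying count = 1

1


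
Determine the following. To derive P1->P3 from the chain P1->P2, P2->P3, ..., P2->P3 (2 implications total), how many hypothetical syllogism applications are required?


With 2 implications in a chain connecting 3 propositions:
P1->P2, P2->P3, ..., P2->P3
Steps needed = (number of implications) - 1 = 2 - 1 = 1

1


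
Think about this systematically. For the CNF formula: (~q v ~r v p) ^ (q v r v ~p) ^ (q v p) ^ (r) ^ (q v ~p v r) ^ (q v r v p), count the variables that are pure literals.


Check each variable for pure literal status:
p: mixed (not pure)
q: mixed (not pure)
r: mixed (not pure)
Pure literal count = 0

0


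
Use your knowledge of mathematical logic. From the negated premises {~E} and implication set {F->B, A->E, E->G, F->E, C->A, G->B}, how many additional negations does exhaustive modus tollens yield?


Initial negated facts: {~E}
Apply modus tollens to closure:
  ~E and A->E  =>  ~A
  ~E and F->E  =>  ~F
  ~A and C->A  =>  ~C
Final negated: {~A, ~C, ~E, ~F}
New negations: {~A, ~C, ~F}
Count = 3

3


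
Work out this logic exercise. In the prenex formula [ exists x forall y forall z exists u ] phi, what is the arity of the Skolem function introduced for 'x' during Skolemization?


Quantifier prefix: exists x forall y forall z exists u
'x' is existentially quantified at position 1.
No universal quantifiers precede it.
Skolem function arity = 0 (a Skolem constant)

0


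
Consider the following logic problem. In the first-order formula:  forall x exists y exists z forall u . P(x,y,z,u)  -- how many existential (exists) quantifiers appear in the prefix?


Quantifier prefix: forall x exists y exists z forall u
Mark each quantifier type:
  U E E U
Universal count = 2, Existential count = 2
Asked for existential (exists) quantifiers: 2

2


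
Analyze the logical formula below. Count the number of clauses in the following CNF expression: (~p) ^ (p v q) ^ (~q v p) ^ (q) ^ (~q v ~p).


A CNF formula is a conjunction of clauses.
Clauses are separated by ^.
Counting the conjuncts: 5 clauses.

5


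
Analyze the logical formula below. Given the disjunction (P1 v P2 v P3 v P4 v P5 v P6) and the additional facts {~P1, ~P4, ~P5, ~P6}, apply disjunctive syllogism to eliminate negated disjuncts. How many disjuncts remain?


Original disjuncts (6): P1, P2, P3, P4, P5, P6
Negated (eliminate): ~P1, ~P4, ~P5, ~P6
Remaining disjuncts: P2, P3
Count = 6 - 4 = 2

2


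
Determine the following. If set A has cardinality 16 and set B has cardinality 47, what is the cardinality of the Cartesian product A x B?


The Cartesian product A x B contains all ordered pairs (a, b).
|A x B| = |A| * |B| = 16 * 47 = 752

752


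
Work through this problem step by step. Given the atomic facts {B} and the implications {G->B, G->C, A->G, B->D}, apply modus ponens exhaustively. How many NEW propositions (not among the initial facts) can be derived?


Initial facts: {B}
Apply modus ponens to closure:
  B and B->D  =>  D
Final known: {B, D}
New propositions: {D}
Count = 1

1


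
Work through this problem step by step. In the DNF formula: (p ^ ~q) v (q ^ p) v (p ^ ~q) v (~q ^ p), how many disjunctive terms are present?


A DNF formula is a disjunction of terms (conjunctions).
Terms are separated by v.
Counting the disjuncts: 4 terms.

4


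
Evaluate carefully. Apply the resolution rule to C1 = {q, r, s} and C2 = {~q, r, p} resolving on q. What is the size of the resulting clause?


Remove q from C1 and ~q from C2.
C1 remainder: {r, s}
C2 remainder: {r, p}
Union (resolvent): {p, r, s}
Resolvent has 3 literal(s).

3


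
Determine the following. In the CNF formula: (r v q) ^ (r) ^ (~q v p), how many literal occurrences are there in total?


Counting literals in each clause:
Clause 1: 2 literal(s)
Clause 2: 1 literal(s)
Clause 3: 2 literal(s)
Total = 5

5


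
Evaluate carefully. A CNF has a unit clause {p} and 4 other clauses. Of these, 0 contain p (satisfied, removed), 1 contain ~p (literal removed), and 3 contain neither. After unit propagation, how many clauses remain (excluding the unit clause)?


Satisfied (removed): 0
Shortened (remain): 1
Unchanged (remain): 3
Remaining = 1 + 3 = 4

4


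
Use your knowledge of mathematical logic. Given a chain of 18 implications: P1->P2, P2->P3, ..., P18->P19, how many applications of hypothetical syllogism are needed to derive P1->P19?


With 18 implications in a chain connecting 19 propositions:
P1->P2, P2->P3, ..., P18->P19
Steps needed = (number of implications) - 1 = 18 - 1 = 17

17


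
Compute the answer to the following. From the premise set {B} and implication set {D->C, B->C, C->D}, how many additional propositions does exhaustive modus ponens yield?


Initial facts: {B}
Apply modus ponens to closure:
  B and B->C  =>  C
  C and C->D  =>  D
Final known: {B, C, D}
New propositions: {C, D}
Count = 2

2


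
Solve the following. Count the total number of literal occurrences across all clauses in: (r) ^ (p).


Counting literals in each clause:
Clause 1: 1 literal(s)
Clause 2: 1 literal(s)
Total = 2

2


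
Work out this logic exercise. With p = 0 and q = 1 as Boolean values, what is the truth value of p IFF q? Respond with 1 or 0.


p = 0, q = 1
Operation: p IFF q
Evaluate: 0 IFF 1 = 0

0


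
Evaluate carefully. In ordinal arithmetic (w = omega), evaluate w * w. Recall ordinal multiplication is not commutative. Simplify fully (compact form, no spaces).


Compute w * w.
Ordinal * is associative and left-distributive over +, but NOT commutative; for finite n>1, n*w = w but w*n stays w*n.
w * w = w^2 by definition.
Result = w^2

w^2


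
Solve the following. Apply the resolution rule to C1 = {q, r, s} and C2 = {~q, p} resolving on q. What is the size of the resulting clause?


Remove q from C1 and ~q from C2.
C1 remainder: {r, s}
C2 remainder: {p}
Union (resolvent): {p, r, s}
Resolvent has 3 literal(s).

3


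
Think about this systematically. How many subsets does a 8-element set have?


The power set of a set with n elements has 2^n elements.
|P(S)| = 2^8 = 256

256


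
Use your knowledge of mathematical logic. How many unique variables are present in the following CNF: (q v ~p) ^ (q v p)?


Identify each variable that appears in the formula.
Variables found: p, q
Count = 2

2


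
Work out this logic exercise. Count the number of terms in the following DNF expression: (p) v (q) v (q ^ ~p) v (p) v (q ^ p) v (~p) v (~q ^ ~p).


A DNF formula is a disjunction of terms (conjunctions).
Terms are separated by v.
Counting the disjuncts: 7 terms.

7


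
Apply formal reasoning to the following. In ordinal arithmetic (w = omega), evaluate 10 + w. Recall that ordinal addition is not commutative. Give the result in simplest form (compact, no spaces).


Compute 10 + w.
Ordinal + is associative but NOT commutative; for finite n>0, n + w = w but w + n stays w+n.
Any finite left addend is absorbed by w on the right: 10 + w = w.
Result = w

w


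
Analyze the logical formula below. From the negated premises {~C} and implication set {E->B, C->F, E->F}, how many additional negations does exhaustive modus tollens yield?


Initial negated facts: {~C}
Apply modus tollens to closure:
  (no implication fires)
Final negated: {~C}
New negations: {(none)}
Count = 0

0


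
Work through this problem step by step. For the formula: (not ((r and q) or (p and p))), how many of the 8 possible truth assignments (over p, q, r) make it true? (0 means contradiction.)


Check all 8 assignments:
p=0, q=0, r=0: 1
p=0, q=0, r=1: 1
p=0, q=1, r=0: 1
p=0, q=1, r=1: 0
p=1, q=0, r=0: 0
p=1, q=0, r=1: 0
p=1, q=1, r=0: 0
p=1, q=1, r=1: 0
Count of True = 3

3


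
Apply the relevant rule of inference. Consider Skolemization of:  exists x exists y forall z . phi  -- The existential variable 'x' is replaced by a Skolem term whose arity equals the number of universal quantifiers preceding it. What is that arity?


Quantifier prefix: exists x exists y forall z
'x' is existentially quantified at position 1.
No universal quantifiers precede it.
Skolem function arity = 0 (a Skolem constant)

0


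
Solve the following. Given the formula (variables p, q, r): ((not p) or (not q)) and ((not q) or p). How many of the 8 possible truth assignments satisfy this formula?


Evaluate all 8 assignments for p, q, r:
p=0, q=0, r=0: 1
p=0, q=0, r=1: 1
p=0, q=1, r=0: 0
p=0, q=1, r=1: 0
p=1, q=0, r=0: 1
p=1, q=0, r=1: 1
p=1, q=1, r=0: 0
p=1, q=1, r=1: 0
Satisfying count = 4

4


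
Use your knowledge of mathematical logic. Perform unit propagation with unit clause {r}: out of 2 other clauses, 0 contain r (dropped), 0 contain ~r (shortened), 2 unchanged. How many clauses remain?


Satisfied (removed): 0
Shortened (remain): 0
Unchanged (remain): 2
Remaining = 0 + 2 = 2

2


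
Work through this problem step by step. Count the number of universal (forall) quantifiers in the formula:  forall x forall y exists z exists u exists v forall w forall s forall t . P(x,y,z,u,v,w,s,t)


Quantifier prefix: forall x forall y exists z exists u exists v forall w forall s forall t
Mark each quantifier type:
  U U E E E U U U
Universal count = 5, Existential count = 3
Asked for universal (forall) quantifiers: 5

5


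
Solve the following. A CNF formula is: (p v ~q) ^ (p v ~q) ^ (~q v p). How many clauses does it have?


A CNF formula is a conjunction of clauses.
Clauses are separated by ^.
Counting the conjuncts: 3 clauses.

3


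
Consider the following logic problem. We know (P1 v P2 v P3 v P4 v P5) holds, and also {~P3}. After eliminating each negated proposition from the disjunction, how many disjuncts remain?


Original disjuncts (5): P1, P2, P3, P4, P5
Negated (eliminate): ~P3
Remaining disjuncts: P1, P2, P4, P5
Count = 5 - 1 = 4

4


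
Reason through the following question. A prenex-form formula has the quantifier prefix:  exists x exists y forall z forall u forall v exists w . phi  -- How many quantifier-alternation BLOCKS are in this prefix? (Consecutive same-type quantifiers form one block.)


Quantifier-type sequence: E E A A A E  (A=forall, E=exists)
Group into maximal same-type runs:
  Ex2 | Ax3 | Ex1
Number of blocks = 3

3


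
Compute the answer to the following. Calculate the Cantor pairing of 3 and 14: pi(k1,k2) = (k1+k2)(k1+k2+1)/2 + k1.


k1 + k2 = 17
(k1+k2)(k1+k2+1)/2 = 17 * 18 / 2 = 153
pi = 153 + 3 = 156

156


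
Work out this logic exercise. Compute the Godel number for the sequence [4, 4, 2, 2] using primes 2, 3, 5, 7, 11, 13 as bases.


Encode each element as an exponent of the corresponding prime:
  2^4 = 16
  3^4 = 81
  5^2 = 25
  7^2 = 49
Product = 16 * 81 * 25 * 49 = 1587600

1587600


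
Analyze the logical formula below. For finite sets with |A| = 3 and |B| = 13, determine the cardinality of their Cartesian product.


The Cartesian product A x B contains all ordered pairs (a, b).
|A x B| = |A| * |B| = 3 * 13 = 39

39


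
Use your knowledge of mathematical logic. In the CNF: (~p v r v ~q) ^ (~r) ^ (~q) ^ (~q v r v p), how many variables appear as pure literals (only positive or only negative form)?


Check each variable for pure literal status:
p: mixed (not pure)
q: pure negative
r: mixed (not pure)
Pure literal count = 1

1


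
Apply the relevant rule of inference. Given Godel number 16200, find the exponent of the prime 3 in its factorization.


Factorize 16200 by dividing by 3 repeatedly.
Division steps: 3 divides 16200 exactly 4 time(s).
Exponent of 3 = 4

4


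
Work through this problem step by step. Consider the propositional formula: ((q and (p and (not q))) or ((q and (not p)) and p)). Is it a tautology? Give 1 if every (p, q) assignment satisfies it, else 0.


Check all 4 assignments:
p=0, q=0: 0
p=0, q=1: 0
p=1, q=0: 0
p=1, q=1: 0
Satisfying count = 0/4.
Tautology iff count = 4: no.

0


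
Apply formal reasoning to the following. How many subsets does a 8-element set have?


The power set of a set with n elements has 2^n elements.
|P(S)| = 2^8 = 256

256


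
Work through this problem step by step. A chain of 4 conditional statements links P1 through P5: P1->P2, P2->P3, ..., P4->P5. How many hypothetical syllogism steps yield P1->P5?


With 4 implications in a chain connecting 5 propositions:
P1->P2, P2->P3, ..., P4->P5
Steps needed = (number of implications) - 1 = 4 - 1 = 3

3


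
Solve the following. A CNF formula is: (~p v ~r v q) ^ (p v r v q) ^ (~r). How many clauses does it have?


A CNF formula is a conjunction of clauses.
Clauses are separated by ^.
Counting the conjuncts: 3 clauses.

3


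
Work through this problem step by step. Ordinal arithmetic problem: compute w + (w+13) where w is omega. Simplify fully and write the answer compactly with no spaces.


Compute w + (w+13).
Ordinal + is associative but NOT commutative; for finite n>0, n + w = w but w + n stays w+n.
w + (w+13) = (w+w) + 13 = w*2+13.
Result = w*2+13

w*2+13


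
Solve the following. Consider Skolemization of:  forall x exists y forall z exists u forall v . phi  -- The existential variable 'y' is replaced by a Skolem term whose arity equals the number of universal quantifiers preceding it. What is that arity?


Quantifier prefix: forall x exists y forall z exists u forall v
'y' is existentially quantified at position 2.
Universal variables preceding it: x
Skolem function arity = 1

1


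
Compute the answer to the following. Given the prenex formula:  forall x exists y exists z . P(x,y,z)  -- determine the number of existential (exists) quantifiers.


Quantifier prefix: forall x exists y exists z
Mark each quantifier type:
  U E E
Universal count = 1, Existential count = 2
Asked for existential (exists) quantifiers: 2

2


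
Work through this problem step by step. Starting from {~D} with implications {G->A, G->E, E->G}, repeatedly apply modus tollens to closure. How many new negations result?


Initial negated facts: {~D}
Apply modus tollens to closure:
  (no implication fires)
Final negated: {~D}
New negations: {(none)}
Count = 0

0


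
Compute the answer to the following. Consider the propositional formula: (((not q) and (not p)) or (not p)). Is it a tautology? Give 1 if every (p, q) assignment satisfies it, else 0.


Check all 4 assignments:
p=0, q=0: 1
p=0, q=1: 1
p=1, q=0: 0
p=1, q=1: 0
Satisfying count = 2/4.
Tautology iff count = 4: no.

0


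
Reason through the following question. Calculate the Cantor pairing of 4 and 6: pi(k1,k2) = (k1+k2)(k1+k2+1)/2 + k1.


k1 + k2 = 10
(k1+k2)(k1+k2+1)/2 = 10 * 11 / 2 = 55
pi = 55 + 4 = 59

59


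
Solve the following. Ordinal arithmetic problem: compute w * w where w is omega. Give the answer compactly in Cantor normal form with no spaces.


Compute w * w.
Ordinal * is associative and left-distributive over +, but NOT commutative; for finite n>1, n*w = w but w*n stays w*n.
w * w = w^2 by definition.
Result = w^2

w^2


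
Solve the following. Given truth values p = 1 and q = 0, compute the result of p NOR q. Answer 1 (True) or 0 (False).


p = 1, q = 0
Operation: p NOR q
Evaluate: 1 NOR 0 = 0

0


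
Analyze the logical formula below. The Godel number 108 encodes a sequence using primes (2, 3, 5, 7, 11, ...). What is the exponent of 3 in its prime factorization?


Factorize 108 by dividing by 3 repeatedly.
Division steps: 3 divides 108 exactly 3 time(s).
Exponent of 3 = 3

3


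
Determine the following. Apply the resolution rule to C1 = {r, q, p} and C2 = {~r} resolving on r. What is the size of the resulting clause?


Remove r from C1 and ~r from C2.
C1 remainder: {q, p}
C2 remainder: {}
Union (resolvent): {p, q}
Resolvent has 2 literal(s).

2


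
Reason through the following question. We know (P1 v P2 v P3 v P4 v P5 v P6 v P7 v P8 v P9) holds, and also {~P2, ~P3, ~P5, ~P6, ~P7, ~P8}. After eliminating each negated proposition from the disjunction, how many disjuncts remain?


Original disjuncts (9): P1, P2, P3, P4, P5, P6, P7, P8, P9
Negated (eliminate): ~P2, ~P3, ~P5, ~P6, ~P7, ~P8
Remaining disjuncts: P1, P4, P9
Count = 9 - 6 = 3

3


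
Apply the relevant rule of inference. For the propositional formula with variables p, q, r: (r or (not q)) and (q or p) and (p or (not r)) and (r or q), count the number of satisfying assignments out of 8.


Evaluate all 8 assignments for p, q, r:
p=0, q=0, r=0: 0
p=0, q=0, r=1: 0
p=0, q=1, r=0: 0
p=0, q=1, r=1: 0
p=1, q=0, r=0: 0
p=1, q=0, r=1: 1
p=1, q=1, r=0: 0
p=1, q=1, r=1: 1
Satisfying count = 2

2


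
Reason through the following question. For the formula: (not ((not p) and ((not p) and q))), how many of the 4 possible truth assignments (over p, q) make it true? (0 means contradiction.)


Check all 4 assignments:
p=0, q=0: 1
p=0, q=1: 0
p=1, q=0: 1
p=1, q=1: 1
Count of True = 3

3


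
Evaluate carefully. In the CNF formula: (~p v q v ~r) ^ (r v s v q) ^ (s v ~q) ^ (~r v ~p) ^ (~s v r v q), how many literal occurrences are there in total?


Counting literals in each clause:
Clause 1: 3 literal(s)
Clause 2: 3 literal(s)
Clause 3: 2 literal(s)
Clause 4: 2 literal(s)
Clause 5: 3 literal(s)
Total = 13

13


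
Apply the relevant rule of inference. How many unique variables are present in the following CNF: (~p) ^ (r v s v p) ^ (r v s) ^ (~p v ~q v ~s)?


Identify each variable that appears in the formula.
Variables found: p, q, r, s
Count = 4

4


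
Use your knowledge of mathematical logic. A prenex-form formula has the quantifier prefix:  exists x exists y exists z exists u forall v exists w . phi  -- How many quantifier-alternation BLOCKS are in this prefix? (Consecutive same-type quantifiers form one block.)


Quantifier-type sequence: E E E E A E  (A=forall, E=exists)
Group into maximal same-type runs:
  Ex4 | Ax1 | Ex1
Number of blocks = 3

3


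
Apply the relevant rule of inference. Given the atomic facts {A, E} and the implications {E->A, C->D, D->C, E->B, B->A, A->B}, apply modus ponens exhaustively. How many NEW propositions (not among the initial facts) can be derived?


Initial facts: {A, E}
Apply modus ponens to closure:
  E and E->B  =>  B
Final known: {A, B, E}
New propositions: {B}
Count = 1

1


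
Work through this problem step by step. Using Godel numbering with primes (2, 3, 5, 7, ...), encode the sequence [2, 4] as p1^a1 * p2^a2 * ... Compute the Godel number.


Encode each element as an exponent of the corresponding prime:
  2^2 = 4
  3^4 = 81
Product = 4 * 81 = 324

324


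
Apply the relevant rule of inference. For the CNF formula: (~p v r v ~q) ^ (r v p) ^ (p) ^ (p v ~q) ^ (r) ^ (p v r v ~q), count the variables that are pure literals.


Check each variable for pure literal status:
p: mixed (not pure)
q: pure negative
r: pure positive
Pure literal count = 2

2


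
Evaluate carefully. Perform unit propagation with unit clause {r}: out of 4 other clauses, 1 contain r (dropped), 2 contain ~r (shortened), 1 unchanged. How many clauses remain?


Satisfied (removed): 1
Shortened (remain): 2
Unchanged (remain): 1
Remaining = 2 + 1 = 3

3


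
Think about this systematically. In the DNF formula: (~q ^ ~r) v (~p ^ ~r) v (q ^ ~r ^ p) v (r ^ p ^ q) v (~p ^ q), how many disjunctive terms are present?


A DNF formula is a disjunction of terms (conjunctions).
Terms are separated by v.
Counting the disjuncts: 5 terms.

5


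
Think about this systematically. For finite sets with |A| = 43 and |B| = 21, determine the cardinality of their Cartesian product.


The Cartesian product A x B contains all ordered pairs (a, b).
|A x B| = |A| * |B| = 43 * 21 = 903

903


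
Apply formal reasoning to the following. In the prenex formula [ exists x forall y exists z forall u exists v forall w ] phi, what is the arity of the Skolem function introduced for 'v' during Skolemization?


Quantifier prefix: exists x forall y exists z forall u exists v forall w
'v' is existentially quantified at position 5.
Universal variables preceding it: y, u
Skolem function arity = 2

2


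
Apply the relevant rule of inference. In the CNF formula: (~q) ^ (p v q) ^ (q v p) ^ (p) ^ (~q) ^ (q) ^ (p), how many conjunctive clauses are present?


A CNF formula is a conjunction of clauses.
Clauses are separated by ^.
Counting the conjuncts: 7 clauses.

7


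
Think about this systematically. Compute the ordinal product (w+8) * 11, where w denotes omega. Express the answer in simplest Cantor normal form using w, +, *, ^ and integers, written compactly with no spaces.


Compute (w+8) * 11.
Ordinal * is associative and left-distributive over +, but NOT commutative; for finite n>1, n*w = w but w*n stays w*n.
(w+8) * 11 = (w+8) repeated 11 times. Each intermediate +8 is absorbed by the following w; only the last survives: w*11+8.
Result = w*11+8

w*11+8


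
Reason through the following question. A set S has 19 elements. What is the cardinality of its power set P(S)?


The power set of a set with n elements has 2^n elements.
|P(S)| = 2^19 = 524288

524288


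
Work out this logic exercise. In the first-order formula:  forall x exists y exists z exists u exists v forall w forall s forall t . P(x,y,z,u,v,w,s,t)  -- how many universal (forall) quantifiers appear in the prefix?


Quantifier prefix: forall x exists y exists z exists u exists v forall w forall s forall t
Mark each quantifier type:
  U E E E E U U U
Universal count = 4, Existential count = 4
Asked for universal (forall) quantifiers: 4

4


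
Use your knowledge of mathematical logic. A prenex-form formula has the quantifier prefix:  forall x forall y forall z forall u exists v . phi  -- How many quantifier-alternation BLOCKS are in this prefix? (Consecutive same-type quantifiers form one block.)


Quantifier-type sequence: A A A A E  (A=forall, E=exists)
Group into maximal same-type runs:
  Ax4 | Ex1
Number of blocks = 2

2


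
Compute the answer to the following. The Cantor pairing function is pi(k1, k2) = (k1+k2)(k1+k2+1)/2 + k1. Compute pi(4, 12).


k1 + k2 = 16
(k1+k2)(k1+k2+1)/2 = 16 * 17 / 2 = 136
pi = 136 + 4 = 140

140


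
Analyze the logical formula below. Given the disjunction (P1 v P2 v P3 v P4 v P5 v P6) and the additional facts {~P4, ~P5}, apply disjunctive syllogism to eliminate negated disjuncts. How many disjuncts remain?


Original disjuncts (6): P1, P2, P3, P4, P5, P6
Negated (eliminate): ~P4, ~P5
Remaining disjuncts: P1, P2, P3, P6
Count = 6 - 2 = 4

4


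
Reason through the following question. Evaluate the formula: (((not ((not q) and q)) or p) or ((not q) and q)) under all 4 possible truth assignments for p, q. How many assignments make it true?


Check all 4 assignments:
p=0, q=0: 1
p=0, q=1: 1
p=1, q=0: 1
p=1, q=1: 1
Count of True = 4

4
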